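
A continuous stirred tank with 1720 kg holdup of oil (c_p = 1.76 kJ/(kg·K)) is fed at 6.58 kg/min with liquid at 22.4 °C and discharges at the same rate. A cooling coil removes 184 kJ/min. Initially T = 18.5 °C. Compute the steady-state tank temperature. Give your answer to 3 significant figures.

M c_p dT/dt = ṁ c_p (T_in − T) − Q̇.
At steady state dT/dt = 0 ⇒ T_ss = T_in − Q̇/(ṁ c_p) = 22.4 − 184/(6.58·1.76) = 6.5116 °C.

6.51 °C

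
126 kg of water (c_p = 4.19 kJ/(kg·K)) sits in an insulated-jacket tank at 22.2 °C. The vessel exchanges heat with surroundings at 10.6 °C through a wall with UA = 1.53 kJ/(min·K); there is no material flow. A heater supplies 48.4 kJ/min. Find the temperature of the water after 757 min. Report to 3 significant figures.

Lumped-capacitance energy balance: M c_p dT/dt = UA(T_amb − T) + Q̇.
dT/dt = (T_ss − T)/τ with T_ss = T_amb + Q̇/UA = 10.6 + 48.4/1.53 = 42.234 °C, τ = M c_p/UA = 126·4.19/1.53 = 345.06 min.
Solution: T(t) = T_ss + (T₀ − T_ss) e^(−t/τ).
T(757) = 42.234 + (-20.034)·0.11149 = 40.000 °C.

40.0 °C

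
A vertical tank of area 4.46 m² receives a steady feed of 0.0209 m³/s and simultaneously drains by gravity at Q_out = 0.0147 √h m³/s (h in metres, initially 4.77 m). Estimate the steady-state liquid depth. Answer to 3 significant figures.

2.02 m

Volume balance on the tank: A dh/dt = Q_in − 0.0147 √h. At steady state dh/dt = 0:
Q_in = 0.0147 √h_ss ⇒ √h_ss = 0.0209/0.0147 = 1.4218.
h_ss = 1.4218² = 2.0214 m. (Since h₀ = 4.77 m > h_ss, the level will fall toward this value.)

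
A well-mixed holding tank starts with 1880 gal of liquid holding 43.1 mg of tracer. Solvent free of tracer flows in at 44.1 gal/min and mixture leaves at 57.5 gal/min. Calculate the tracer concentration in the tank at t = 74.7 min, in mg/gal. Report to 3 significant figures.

Let m(t) be the amount of tracer. Volume: V(t) = V₀ + (Q_in − Q_out) t = 1880 − 13.400 t; V(74.7) = 879.02 gal.
Solute balance: dm/dt = 0 − Q_out C = −Q_out m/V(t).
dm/m = −Q_out dt/(V₀ − 13.400 t); integrating gives ln(m/m₀) = −(Q_out/(Q_in−Q_out)) ln(V/V₀).
m = m₀ (V₀/V)^(Q_out/(Q_in−Q_out)) = 43.1 × (1880/879.02)^(-4.2910) = 1.6510 mg.
C = m/V = 1.6510/879.02 = 0.0018782 mg/gal.

0.00188 mg/gal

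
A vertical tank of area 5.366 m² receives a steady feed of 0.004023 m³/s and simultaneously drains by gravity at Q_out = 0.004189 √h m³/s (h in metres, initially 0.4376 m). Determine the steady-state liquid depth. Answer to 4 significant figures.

Accumulation of liquid (constant cross-section A): A dh/dt = Q_in − 0.004189 √h. At steady state dh/dt = 0:
Q_in = 0.004189 √h_ss ⇒ √h_ss = 0.004023/0.004189 = 0.960372.
h_ss = 0.960372² = 0.922315 m. (Since h₀ = 0.4376 m < h_ss, the level will rise toward this value.)

0.9223 m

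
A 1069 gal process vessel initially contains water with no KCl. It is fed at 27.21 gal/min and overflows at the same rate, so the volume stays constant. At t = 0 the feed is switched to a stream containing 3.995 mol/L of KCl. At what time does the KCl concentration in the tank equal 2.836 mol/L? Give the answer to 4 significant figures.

48.62 min

Species balance: V dC/dt = Q(C_in − C) ⇒ τ = V/Q = 39.2870 min.
C(t) = C_in + (C₀ − C_in) e^(−t/τ). Set C = 2.836 and solve for t:
e^(−t/τ) = (C − C_in)/(C₀ − C_in) = (2.836 − 3.995)/(0 − 3.995) = 0.290113
t = −τ ln(…) = 39.2870 × 1.23749 = 48.6171 min.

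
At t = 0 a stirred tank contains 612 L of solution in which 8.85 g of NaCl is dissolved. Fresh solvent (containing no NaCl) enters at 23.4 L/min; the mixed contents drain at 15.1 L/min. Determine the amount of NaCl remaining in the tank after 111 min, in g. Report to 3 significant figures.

Let m(t) be the amount of NaCl. Volume: V(t) = V₀ + (Q_in − Q_out) t = 612 + 8.3000 t; V(111) = 1533.3 L.
Solute balance: dm/dt = 0 − Q_out C = −Q_out m/V(t).
dm/m = −Q_out dt/(V₀ + 8.3000 t); integrating gives ln(m/m₀) = −(Q_out/(Q_in−Q_out)) ln(V/V₀).
m = m₀ (V₀/V)^(Q_out/(Q_in−Q_out)) = 8.85 × (612/1533.3)^(1.8193) = 1.6645 g.

1.66 g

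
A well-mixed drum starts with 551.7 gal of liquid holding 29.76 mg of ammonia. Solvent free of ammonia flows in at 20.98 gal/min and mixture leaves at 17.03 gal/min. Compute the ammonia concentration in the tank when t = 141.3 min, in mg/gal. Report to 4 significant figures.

Total volume: dV/dt = Q_in − Q_out = 3.95000 gal/min, so V(t) = 551.7 + 3.95000 t and V(141.3) = 1109.84 gal.
Species balance (pure solvent in): dm/dt = −Q_out · m/V(t).
dm/m = −Q_out dt/(V₀ + 3.95000 t); integrating gives ln(m/m₀) = −(Q_out/(Q_in−Q_out)) ln(V/V₀).
m = m₀ (V₀/V)^(Q_out/(Q_in−Q_out)) = 29.76 × (551.7/1109.84)^(4.31139) = 1.46179 mg.
C = m/V = 1.46179/1109.84 = 0.00131713 mg/gal.

0.001317 mg/gal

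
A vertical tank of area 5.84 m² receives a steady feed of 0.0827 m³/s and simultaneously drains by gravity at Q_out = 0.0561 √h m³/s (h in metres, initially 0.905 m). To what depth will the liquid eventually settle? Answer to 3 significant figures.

Volume balance on the tank: A dh/dt = Q_in − 0.0561 √h. At steady state dh/dt = 0:
Q_in = 0.0561 √h_ss ⇒ √h_ss = 0.0827/0.0561 = 1.4742.
h_ss = 1.4742² = 2.1731 m. (Since h₀ = 0.905 m < h_ss, the level will rise toward this value.)

2.17 m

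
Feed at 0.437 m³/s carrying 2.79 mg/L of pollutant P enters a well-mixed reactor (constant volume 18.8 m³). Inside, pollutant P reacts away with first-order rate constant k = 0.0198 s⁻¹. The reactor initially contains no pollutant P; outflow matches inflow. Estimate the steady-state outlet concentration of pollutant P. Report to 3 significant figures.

Species balance: V dC/dt = Q C_in − Q C − k V C.
At steady state: 0 = Q C_in − (Q + kV) C_ss, so C_ss = Q C_in/(Q + kV).
C_ss = 0.437·2.79/(0.437 + 0.0198·18.8) = 1.2192/0.80924 = 1.5066 mg/L.

1.51 mg/L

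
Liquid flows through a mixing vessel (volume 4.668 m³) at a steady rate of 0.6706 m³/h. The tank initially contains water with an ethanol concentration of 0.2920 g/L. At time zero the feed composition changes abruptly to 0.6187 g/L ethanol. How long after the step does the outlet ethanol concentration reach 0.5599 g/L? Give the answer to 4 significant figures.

11.94 h

Species balance on the tank: V dC/dt = Q(C_in − C), so τ = V/Q = 6.96093 h.
C(t) = C_in + (C₀ − C_in) e^(−t/τ). Set C = 0.5599 and solve for t:
e^(−t/τ) = (C − C_in)/(C₀ − C_in) = (0.5599 − 0.6187)/(0.2920 − 0.6187) = 0.179982
t = −τ ln(…) = 6.96093 × 1.71490 = 11.9373 h.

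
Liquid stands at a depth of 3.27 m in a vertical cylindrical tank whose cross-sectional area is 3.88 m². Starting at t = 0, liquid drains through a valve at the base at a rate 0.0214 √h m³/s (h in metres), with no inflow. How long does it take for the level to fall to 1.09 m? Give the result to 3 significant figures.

277 s

With no inflow, A dh/dt = −0.0214 √h.
This is separable: 2 d(√h)/dt = −0.0214/A, so √h = √h₀ − (0.0214/(2A)) t.
t = 2A(√h₀ − √h)/0.0214 = 2·3.88·(√3.27 − √1.09)/0.0214
  = 7.7600 × (1.8083 − 1.0440) / 0.0214 = 277.14 s.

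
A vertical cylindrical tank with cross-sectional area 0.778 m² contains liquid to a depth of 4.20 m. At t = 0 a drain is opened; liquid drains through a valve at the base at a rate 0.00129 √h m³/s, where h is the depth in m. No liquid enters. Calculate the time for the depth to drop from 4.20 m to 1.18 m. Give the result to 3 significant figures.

Accumulation of liquid (constant cross-section A): A dh/dt = −0.00129 √h.
This is separable: 2 d(√h)/dt = −0.00129/A, so √h = √h₀ − (0.00129/(2A)) t.
t = 2A(√h₀ − √h)/0.00129 = 2·0.778·(√4.20 − √1.18)/0.00129
  = 1.5560 × (2.0494 − 1.0863) / 0.00129 = 1161.7 s.

1160 s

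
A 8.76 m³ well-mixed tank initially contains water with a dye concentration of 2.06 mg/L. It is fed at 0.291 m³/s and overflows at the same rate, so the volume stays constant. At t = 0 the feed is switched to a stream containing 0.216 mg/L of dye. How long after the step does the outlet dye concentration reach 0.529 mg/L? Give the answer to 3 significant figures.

Unsteady species balance (constant V, well mixed): V dC/dt = Q(C_in − C), so τ = V/Q = 30.103 s.
C(t) = C_in + (C₀ − C_in) e^(−t/τ). Set C = 0.529 and solve for t:
e^(−t/τ) = (C − C_in)/(C₀ − C_in) = (0.529 − 0.216)/(2.06 − 0.216) = 0.16974
t = −τ ln(…) = 30.103 × 1.7735 = 53.388 s.

53.4 s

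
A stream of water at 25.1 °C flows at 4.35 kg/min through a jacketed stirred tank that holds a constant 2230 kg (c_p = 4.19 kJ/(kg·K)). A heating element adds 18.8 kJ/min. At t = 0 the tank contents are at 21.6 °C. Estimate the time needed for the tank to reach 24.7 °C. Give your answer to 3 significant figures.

591 min

Unsteady energy balance on the tank contents: M c_p dT/dt = ṁ c_p (T_in − T) + 18.8.
τ = M/ṁ = 512.64 min; T_ss = T_in + Q̇/(ṁ c_p) = 26.131 °C.
T(t) = T_ss + (T₀ − T_ss) e^(−t/τ). Set T = 24.7:
e^(−t/τ) = (24.7 − 26.131)/(21.6 − 26.131) = 0.31589
t = −512.64 · ln(0.31589) = 590.74 min.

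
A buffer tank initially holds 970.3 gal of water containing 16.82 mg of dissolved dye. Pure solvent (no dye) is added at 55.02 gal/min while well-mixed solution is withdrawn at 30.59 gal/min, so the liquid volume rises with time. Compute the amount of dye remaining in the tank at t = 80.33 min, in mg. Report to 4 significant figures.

Total volume: dV/dt = Q_in − Q_out = 24.4300 gal/min, so V(t) = 970.3 + 24.4300 t and V(80.33) = 2932.76 gal.
No dye enters, so dm/dt = −Q_out · (m/V).
Separate: dm/m = −Q_out dt/V(t) ⇒ ln(m/m₀) = −(Q_out/(Q_in−Q_out)) ln(V/V₀).
m = m₀ (V₀/V)^(Q_out/(Q_in−Q_out)) = 16.82 × (970.3/2932.76)^(1.25215) = 4.21047 mg.

4.210 mg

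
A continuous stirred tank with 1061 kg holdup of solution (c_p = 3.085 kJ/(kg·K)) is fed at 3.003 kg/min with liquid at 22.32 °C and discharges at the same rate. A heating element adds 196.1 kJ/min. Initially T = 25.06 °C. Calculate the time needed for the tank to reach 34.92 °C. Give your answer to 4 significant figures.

M c_p dT/dt = ṁ c_p (T_in − T) + Q̇.
τ = M/ṁ = 353.313 min; T_ss = T_in + Q̇/(ṁ c_p) = 43.4874 °C.
T(t) = T_ss + (T₀ − T_ss) e^(−t/τ). Set T = 34.92:
e^(−t/τ) = (34.92 − 43.4874)/(25.06 − 43.4874) = 0.464927
t = −353.313 · ln(0.464927) = 270.594 min.

270.6 min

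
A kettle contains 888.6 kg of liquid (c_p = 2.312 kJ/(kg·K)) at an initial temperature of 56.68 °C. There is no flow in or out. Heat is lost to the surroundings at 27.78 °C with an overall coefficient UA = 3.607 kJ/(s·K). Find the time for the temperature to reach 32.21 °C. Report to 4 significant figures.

1068 s

Lumped-capacitance energy balance: M c_p dT/dt = UA(T_amb − T).
τ = M c_p/UA = 569.571 s; T_ss = T_amb = 27.7800 °C.
T(t) = T_ss + (T₀ − T_ss)e^(−t/τ); set T = 32.21:
t = −τ ln[(T − T_ss)/(T₀ − T_ss)] = −569.571 · ln(0.153287) = 1068.20 s.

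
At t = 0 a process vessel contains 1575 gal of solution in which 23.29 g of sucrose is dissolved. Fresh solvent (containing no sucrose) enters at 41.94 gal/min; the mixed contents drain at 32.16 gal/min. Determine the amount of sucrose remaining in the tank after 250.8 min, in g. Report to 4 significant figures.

Total volume: dV/dt = Q_in − Q_out = 9.78000 gal/min, so V(t) = 1575 + 9.78000 t and V(250.8) = 4027.82 gal.
Solute balance: dm/dt = 0 − Q_out C = −Q_out m/V(t).
Separate: dm/m = −Q_out dt/V(t) ⇒ ln(m/m₀) = −(Q_out/(Q_in−Q_out)) ln(V/V₀).
m = m₀ (V₀/V)^(Q_out/(Q_in−Q_out)) = 23.29 × (1575/4027.82)^(3.28834) = 1.06222 g.

1.062 g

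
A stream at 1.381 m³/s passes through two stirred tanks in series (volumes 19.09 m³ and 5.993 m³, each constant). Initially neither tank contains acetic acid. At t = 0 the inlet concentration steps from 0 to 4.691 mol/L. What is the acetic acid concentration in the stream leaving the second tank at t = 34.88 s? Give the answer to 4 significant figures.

Each tank obeys Vᵢ dCᵢ/dt = Q(Cᵢ₋₁ − Cᵢ), so τᵢ = Vᵢ/Q.
τ₁ = 19.09/1.381 = 13.8233 s; τ₂ = 5.993/1.381 = 4.33961 s.
Solving the cascade with C₁(0)=C₂(0)=0 gives C₂(t) = C_in[1 − (τ₁ e^(−t/τ₁) − τ₂ e^(−t/τ₂))/(τ₁ − τ₂)].
At t = 34.88: e^(−t/τ₁) = 0.0801967, e^(−t/τ₂) = 0.000323086.
C₂ = 4.691·[1 − (13.8233·0.0801967 − 4.33961·0.000323086)/(9.48371)] = 4.691·0.883254 = 4.14335 mol/L.

4.143 mol/L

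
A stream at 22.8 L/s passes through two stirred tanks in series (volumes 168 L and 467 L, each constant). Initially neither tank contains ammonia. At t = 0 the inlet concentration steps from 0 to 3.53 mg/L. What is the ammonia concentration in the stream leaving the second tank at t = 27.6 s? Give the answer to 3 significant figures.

2.14 mg/L

Each tank obeys Vᵢ dCᵢ/dt = Q(Cᵢ₋₁ − Cᵢ), so τᵢ = Vᵢ/Q.
τ₁ = 168/22.8 = 7.3684 s; τ₂ = 467/22.8 = 20.482 s.
Solving the cascade with C₁(0)=C₂(0)=0 gives C₂(t) = C_in[1 − (τ₁ e^(−t/τ₁) − τ₂ e^(−t/τ₂))/(τ₁ − τ₂)].
At t = 27.6: e^(−t/τ₁) = 0.023619, e^(−t/τ₂) = 0.25989.
C₂ = 3.53·[1 − (7.3684·0.023619 − 20.482·0.25989)/(-13.114)] = 3.53·0.60735 = 2.1440 mg/L.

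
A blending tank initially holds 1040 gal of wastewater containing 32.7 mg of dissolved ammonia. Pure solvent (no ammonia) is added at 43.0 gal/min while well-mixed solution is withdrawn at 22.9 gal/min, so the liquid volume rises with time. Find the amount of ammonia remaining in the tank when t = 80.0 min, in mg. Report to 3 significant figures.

Let m(t) be the amount of ammonia. Volume: V(t) = V₀ + (Q_in − Q_out) t = 1040 + 20.100 t; V(80.0) = 2648.0 gal.
Species balance (pure solvent in): dm/dt = −Q_out · m/V(t).
Separate: dm/m = −Q_out dt/V(t) ⇒ ln(m/m₀) = −(Q_out/(Q_in−Q_out)) ln(V/V₀).
m = m₀ (V₀/V)^(Q_out/(Q_in−Q_out)) = 32.7 × (1040/2648.0)^(1.1393) = 11.275 mg.

11.3 mg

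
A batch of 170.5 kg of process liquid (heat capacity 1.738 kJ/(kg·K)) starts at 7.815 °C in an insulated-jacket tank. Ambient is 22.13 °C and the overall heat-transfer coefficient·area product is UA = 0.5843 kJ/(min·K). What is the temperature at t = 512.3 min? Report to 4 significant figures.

Lumped-capacitance energy balance: M c_p dT/dt = UA(T_amb − T).
dT/dt = (T_ss − T)/τ with T_ss = T_amb = 22.1300 °C, τ = M c_p/UA = 170.5·1.738/0.5843 = 507.152 min.
Integrating: T(t) = T_ss + (T₀ − T_ss) e^(−t/τ).
T(512.3) = 22.1300 + (-14.3150)·0.364164 = 16.9170 °C.

16.92 °C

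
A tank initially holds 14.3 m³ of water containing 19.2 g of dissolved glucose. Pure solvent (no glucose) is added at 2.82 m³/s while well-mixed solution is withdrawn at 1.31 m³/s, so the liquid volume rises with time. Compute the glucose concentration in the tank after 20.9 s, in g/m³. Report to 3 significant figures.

0.152 g/m³

Total volume: dV/dt = Q_in − Q_out = 1.5100 m³/s, so V(t) = 14.3 + 1.5100 t and V(20.9) = 45.859 m³.
No glucose enters, so dm/dt = −Q_out · (m/V).
Separate: dm/m = −Q_out dt/V(t) ⇒ ln(m/m₀) = −(Q_out/(Q_in−Q_out)) ln(V/V₀).
m = m₀ (V₀/V)^(Q_out/(Q_in−Q_out)) = 19.2 × (14.3/45.859)^(0.86755) = 6.9863 g.
C = m/V = 6.9863/45.859 = 0.15234 g/m³.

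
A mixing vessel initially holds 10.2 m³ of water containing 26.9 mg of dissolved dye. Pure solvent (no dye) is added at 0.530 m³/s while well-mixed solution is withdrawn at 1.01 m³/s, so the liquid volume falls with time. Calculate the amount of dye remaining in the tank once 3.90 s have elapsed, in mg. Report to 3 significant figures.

17.6 mg

Total volume: dV/dt = Q_in − Q_out = -0.48000 m³/s, so V(t) = 10.2 − 0.48000 t and V(3.90) = 8.3280 m³.
No dye enters, so dm/dt = −Q_out · (m/V).
dm/m = −Q_out dt/(V₀ − 0.48000 t); integrating gives ln(m/m₀) = −(Q_out/(Q_in−Q_out)) ln(V/V₀).
m = m₀ (V₀/V)^(Q_out/(Q_in−Q_out)) = 26.9 × (10.2/8.3280)^(-2.1042) = 17.557 mg.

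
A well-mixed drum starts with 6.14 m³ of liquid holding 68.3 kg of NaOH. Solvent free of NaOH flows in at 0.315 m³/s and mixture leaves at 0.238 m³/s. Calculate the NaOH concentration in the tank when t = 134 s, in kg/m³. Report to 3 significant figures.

0.197 kg/m³

Total volume: dV/dt = Q_in − Q_out = 0.077000 m³/s, so V(t) = 6.14 + 0.077000 t and V(134) = 16.458 m³.
No NaOH enters, so dm/dt = −Q_out · (m/V).
dm/m = −Q_out dt/(V₀ + 0.077000 t); integrating gives ln(m/m₀) = −(Q_out/(Q_in−Q_out)) ln(V/V₀).
m = m₀ (V₀/V)^(Q_out/(Q_in−Q_out)) = 68.3 × (6.14/16.458)^(3.0909) = 3.2424 kg.
C = m/V = 3.2424/16.458 = 0.19701 kg/m³.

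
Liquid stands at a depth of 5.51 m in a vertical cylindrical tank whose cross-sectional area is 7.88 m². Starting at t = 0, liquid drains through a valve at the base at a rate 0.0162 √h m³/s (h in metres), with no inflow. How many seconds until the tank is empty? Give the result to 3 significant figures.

Unsteady balance on liquid volume: A dh/dt = −0.0162 √h.
This is separable: 2 d(√h)/dt = −0.0162/A, so √h = √h₀ − (0.0162/(2A)) t.
Set h = 0: 2√h₀ = (0.0162/A) t_empty ⇒ t_empty = 2A√h₀/0.0162.
t_empty = 2·7.88·√5.51/0.0162 = 15.760·2.3473/0.0162 = 2283.6 s.

2280 s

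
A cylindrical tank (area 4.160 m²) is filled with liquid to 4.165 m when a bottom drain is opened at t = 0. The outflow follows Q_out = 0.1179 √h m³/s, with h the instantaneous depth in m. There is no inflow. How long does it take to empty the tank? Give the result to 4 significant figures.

A dh/dt = −Q_out = −0.1179 √h.
This is separable: 2 d(√h)/dt = −0.1179/A, so √h = √h₀ − (0.1179/(2A)) t.
Set h = 0: 2√h₀ = (0.1179/A) t_empty ⇒ t_empty = 2A√h₀/0.1179.
t_empty = 2·4.160·√4.165/0.1179 = 8.32000·2.04083/0.1179 = 144.018 s.

144.0 s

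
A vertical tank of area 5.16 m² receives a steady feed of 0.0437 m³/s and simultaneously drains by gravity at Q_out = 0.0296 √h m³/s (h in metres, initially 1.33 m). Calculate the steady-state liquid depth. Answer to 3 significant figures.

Level balance: A dh/dt = 0.0437 − 0.0296 √h. Setting dh/dt = 0:
Q_in = 0.0296 √h_ss ⇒ √h_ss = 0.0437/0.0296 = 1.4764.
h_ss = 1.4764² = 2.1796 m. (Since h₀ = 1.33 m < h_ss, the level will rise toward this value.)

2.18 m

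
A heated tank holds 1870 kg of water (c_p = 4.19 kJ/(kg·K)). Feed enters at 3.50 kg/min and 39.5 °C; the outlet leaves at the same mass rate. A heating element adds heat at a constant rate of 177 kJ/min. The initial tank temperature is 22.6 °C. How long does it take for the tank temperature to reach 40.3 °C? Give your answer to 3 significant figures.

Unsteady energy balance on the tank contents: M c_p dT/dt = ṁ c_p (T_in − T) + 177.
τ = M/ṁ = 534.29 min; T_ss = T_in + Q̇/(ṁ c_p) = 51.570 °C.
T(t) = T_ss + (T₀ − T_ss) e^(−t/τ). Set T = 40.3:
e^(−t/τ) = (40.3 − 51.570)/(22.6 − 51.570) = 0.38901
t = −534.29 · ln(0.38901) = 504.44 min.

504 min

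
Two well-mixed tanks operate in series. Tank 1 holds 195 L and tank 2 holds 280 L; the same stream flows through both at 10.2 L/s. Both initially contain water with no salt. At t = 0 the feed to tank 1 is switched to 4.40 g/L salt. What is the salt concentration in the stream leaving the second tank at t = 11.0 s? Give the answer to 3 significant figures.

0.369 g/L

Species balance on tank i: dCᵢ/dt = (Cᵢ₋₁ − Cᵢ)/τᵢ with τᵢ = Vᵢ/Q.
τ₁ = 195/10.2 = 19.118 s; τ₂ = 280/10.2 = 27.451 s.
Solving the cascade with C₁(0)=C₂(0)=0 gives C₂(t) = C_in[1 − (τ₁ e^(−t/τ₁) − τ₂ e^(−t/τ₂))/(τ₁ − τ₂)].
At t = 11.0: e^(−t/τ₁) = 0.56249, e^(−t/τ₂) = 0.66984.
C₂ = 4.40·[1 − (19.118·0.56249 − 27.451·0.66984)/(-8.3333)] = 4.40·0.083878 = 0.36906 g/L.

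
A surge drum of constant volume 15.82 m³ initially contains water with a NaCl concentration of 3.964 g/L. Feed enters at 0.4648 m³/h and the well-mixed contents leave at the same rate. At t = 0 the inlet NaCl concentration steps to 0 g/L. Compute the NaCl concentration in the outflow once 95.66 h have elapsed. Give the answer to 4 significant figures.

Mass balance on the solute (V constant): V dC/dt = Q(C_in − C).
Rewrite as dC/dt + C/τ = C_in/τ, τ = V/Q = 34.0361 h.
This is linear first-order; C(t) = C_in + (C₀ − C_in) e^(−t/τ).
C(95.66) = 0 + (3.964 − 0)·e^(−95.66/34.0361) = 0 + (3.96400)·0.0601724 = 0.238523 g/L.

0.2385 g/L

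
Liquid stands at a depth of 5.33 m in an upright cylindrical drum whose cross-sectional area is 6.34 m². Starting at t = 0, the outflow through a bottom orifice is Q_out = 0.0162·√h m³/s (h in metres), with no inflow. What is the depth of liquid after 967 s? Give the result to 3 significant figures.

Volume balance on the tank: A dh/dt = −0.0162 √h.
∫ h^(−1/2) dh = −(0.0162/A) ∫ dt, giving 2√h = 2√h₀ − (0.0162/A) t.
√h = √5.33 − 0.0162·967/(2·6.34) = 2.3087 − 1.2354 = 1.0732.
h = 1.0732² = 1.1518 m.

1.15 m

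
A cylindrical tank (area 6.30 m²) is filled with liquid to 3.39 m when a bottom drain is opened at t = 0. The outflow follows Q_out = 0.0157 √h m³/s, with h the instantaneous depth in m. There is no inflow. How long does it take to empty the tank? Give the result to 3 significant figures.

Unsteady balance on liquid volume: A dh/dt = −0.0157 √h.
This is separable: 2 d(√h)/dt = −0.0157/A, so √h = √h₀ − (0.0157/(2A)) t.
Tank is empty when √h = 0: t_empty = 2A√h₀/0.0157.
t_empty = 2·6.30·√3.39/0.0157 = 12.600·1.8412/0.0157 = 1477.6 s.

1480 s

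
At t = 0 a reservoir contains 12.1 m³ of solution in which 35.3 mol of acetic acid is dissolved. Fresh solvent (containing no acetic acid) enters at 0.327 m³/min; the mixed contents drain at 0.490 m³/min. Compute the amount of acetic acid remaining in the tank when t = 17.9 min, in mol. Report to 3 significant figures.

15.4 mol

Total volume: dV/dt = Q_in − Q_out = -0.16300 m³/min, so V(t) = 12.1 − 0.16300 t and V(17.9) = 9.1823 m³.
No acetic acid enters, so dm/dt = −Q_out · (m/V).
Separate: dm/m = −Q_out dt/V(t) ⇒ ln(m/m₀) = −(Q_out/(Q_in−Q_out)) ln(V/V₀).
m = m₀ (V₀/V)^(Q_out/(Q_in−Q_out)) = 35.3 × (12.1/9.1823)^(-3.0061) = 15.401 mol.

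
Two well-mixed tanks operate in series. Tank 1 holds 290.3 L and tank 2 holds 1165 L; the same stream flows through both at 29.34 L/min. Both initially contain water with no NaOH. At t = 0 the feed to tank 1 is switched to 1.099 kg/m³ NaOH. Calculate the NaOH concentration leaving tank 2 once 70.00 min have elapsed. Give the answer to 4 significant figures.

0.8482 kg/m³

Time constants: τᵢ = Vᵢ/Q for each well-mixed tank.
τ₁ = 290.3/29.34 = 9.89434 min; τ₂ = 1165/29.34 = 39.7069 min.
Solving the cascade with C₁(0)=C₂(0)=0 gives C₂(t) = C_in[1 − (τ₁ e^(−t/τ₁) − τ₂ e^(−t/τ₂))/(τ₁ − τ₂)].
At t = 70.00: e^(−t/τ₁) = 0.000846204, e^(−t/τ₂) = 0.171543.
C₂ = 1.099·[1 − (9.89434·0.000846204 − 39.7069·0.171543)/(-29.8125)] = 1.099·0.771805 = 0.848213 kg/m³.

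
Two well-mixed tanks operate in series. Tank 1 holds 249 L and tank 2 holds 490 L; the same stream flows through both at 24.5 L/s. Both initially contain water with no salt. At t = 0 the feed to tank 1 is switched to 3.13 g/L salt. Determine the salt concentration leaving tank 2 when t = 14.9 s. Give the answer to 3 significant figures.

0.855 g/L

Species balance on tank i: dCᵢ/dt = (Cᵢ₋₁ − Cᵢ)/τᵢ with τᵢ = Vᵢ/Q.
τ₁ = 249/24.5 = 10.163 s; τ₂ = 490/24.5 = 20.000 s.
Solving the cascade with C₁(0)=C₂(0)=0 gives C₂(t) = C_in[1 − (τ₁ e^(−t/τ₁) − τ₂ e^(−t/τ₂))/(τ₁ − τ₂)].
At t = 14.9: e^(−t/τ₁) = 0.23083, e^(−t/τ₂) = 0.47473.
C₂ = 3.13·[1 − (10.163·0.23083 − 20.000·0.47473)/(-9.8367)] = 3.13·0.27327 = 0.85533 g/L.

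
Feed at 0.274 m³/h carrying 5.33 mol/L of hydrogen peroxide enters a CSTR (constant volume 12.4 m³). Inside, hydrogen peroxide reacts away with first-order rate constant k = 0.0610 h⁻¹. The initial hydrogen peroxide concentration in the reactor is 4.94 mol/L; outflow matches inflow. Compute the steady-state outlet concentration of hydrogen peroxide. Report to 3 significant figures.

V dC/dt = Q(C_in − C) − k V C.
At steady state: 0 = Q C_in − (Q + kV) C_ss, so C_ss = Q C_in/(Q + kV).
C_ss = 0.274·5.33/(0.274 + 0.0610·12.4) = 1.4604/1.0304 = 1.4173 mol/L.

1.42 mol/L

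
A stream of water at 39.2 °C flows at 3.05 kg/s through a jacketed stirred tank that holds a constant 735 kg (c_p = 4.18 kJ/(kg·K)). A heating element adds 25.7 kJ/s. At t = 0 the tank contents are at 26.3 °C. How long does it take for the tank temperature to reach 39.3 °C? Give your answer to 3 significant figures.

495 s

M c_p dT/dt = ṁ c_p (T_in − T) + Q̇.
τ = M/ṁ = 240.98 s; T_ss = T_in + Q̇/(ṁ c_p) = 41.216 °C.
T(t) = T_ss + (T₀ − T_ss) e^(−t/τ). Set T = 39.3:
e^(−t/τ) = (39.3 − 41.216)/(26.3 − 41.216) = 0.12844
t = −240.98 · ln(0.12844) = 494.56 s.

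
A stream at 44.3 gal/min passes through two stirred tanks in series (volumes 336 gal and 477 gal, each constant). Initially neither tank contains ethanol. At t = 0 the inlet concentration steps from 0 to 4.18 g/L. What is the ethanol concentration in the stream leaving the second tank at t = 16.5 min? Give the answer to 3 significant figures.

2.26 g/L

Time constants: τᵢ = Vᵢ/Q for each well-mixed tank.
τ₁ = 336/44.3 = 7.5847 min; τ₂ = 477/44.3 = 10.767 min.
Tank 1: C₁ = C_in(1 − e^(−t/τ₁)). Tank 2 (τ₁ ≠ τ₂): C₂ = C_in[1 − (τ₁ e^(−t/τ₁) − τ₂ e^(−t/τ₂))/(τ₁ − τ₂)].
At t = 16.5: e^(−t/τ₁) = 0.11356, e^(−t/τ₂) = 0.21602.
C₂ = 4.18·[1 − (7.5847·0.11356 − 10.767·0.21602)/(-3.1828)] = 4.18·0.53982 = 2.2564 g/L.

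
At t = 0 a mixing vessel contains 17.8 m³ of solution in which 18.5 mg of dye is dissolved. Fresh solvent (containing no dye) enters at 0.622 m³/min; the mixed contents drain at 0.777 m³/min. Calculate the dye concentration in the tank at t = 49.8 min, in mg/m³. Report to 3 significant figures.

0.106 mg/m³

Total volume: dV/dt = Q_in − Q_out = -0.15500 m³/min, so V(t) = 17.8 − 0.15500 t and V(49.8) = 10.081 m³.
Solute balance: dm/dt = 0 − Q_out C = −Q_out m/V(t).
dm/m = −Q_out dt/(V₀ − 0.15500 t); integrating gives ln(m/m₀) = −(Q_out/(Q_in−Q_out)) ln(V/V₀).
m = m₀ (V₀/V)^(Q_out/(Q_in−Q_out)) = 18.5 × (17.8/10.081)^(-5.0129) = 1.0700 mg.
C = m/V = 1.0700/10.081 = 0.10615 mg/m³.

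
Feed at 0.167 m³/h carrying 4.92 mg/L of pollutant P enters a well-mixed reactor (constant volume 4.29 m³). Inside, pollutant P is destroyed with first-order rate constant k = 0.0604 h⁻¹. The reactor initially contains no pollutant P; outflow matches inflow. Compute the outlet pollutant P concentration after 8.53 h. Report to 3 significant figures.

Accumulation = in − out − consumed: V dC/dt = Q C_in − Q C − k V C.
This is linear with rate a = Q/V + k = 0.099328 h⁻¹.
C_ss = Q C_in/(Q + kV) = 1.9282 mg/L; C(t) = C_ss + (C₀ − C_ss) e^(−a t).
C(8.53) = 1.9282 + (-1.9282)·e^(−0.099328·8.53) = 1.9282 + (-1.9282)·0.42859 = 1.1018 mg/L.

1.10 mg/L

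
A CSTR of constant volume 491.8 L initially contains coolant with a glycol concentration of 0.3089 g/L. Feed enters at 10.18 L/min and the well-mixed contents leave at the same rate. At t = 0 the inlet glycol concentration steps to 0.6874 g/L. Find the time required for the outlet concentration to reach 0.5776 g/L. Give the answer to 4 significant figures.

59.79 min

Mass balance on the solute (V constant): V dC/dt = Q(C_in − C), so τ = V/Q = 48.3104 min.
C(t) = C_in + (C₀ − C_in) e^(−t/τ). Set C = 0.5776 and solve for t:
e^(−t/τ) = (C − C_in)/(C₀ − C_in) = (0.5776 − 0.6874)/(0.3089 − 0.6874) = 0.290092
t = −τ ln(…) = 48.3104 × 1.23756 = 59.7868 min.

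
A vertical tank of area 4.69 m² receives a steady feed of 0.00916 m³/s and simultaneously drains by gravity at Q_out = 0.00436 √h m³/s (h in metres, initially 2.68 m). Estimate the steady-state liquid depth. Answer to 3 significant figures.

A dh/dt = Q_in − 0.00436 √h. Steady state requires inflow = outflow:
Q_in = 0.00436 √h_ss ⇒ √h_ss = 0.00916/0.00436 = 2.1009.
h_ss = 2.1009² = 4.4139 m. (Since h₀ = 2.68 m < h_ss, the level will rise toward this value.)

4.41 m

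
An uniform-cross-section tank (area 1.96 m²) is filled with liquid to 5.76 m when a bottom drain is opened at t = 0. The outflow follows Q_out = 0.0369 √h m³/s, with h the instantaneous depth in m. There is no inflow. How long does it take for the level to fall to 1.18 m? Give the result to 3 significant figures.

With no inflow, A dh/dt = −0.0369 √h.
∫ h^(−1/2) dh = −(0.0369/A) ∫ dt, giving 2√h = 2√h₀ − (0.0369/A) t.
t = 2A(√h₀ − √h)/0.0369 = 2·1.96·(√5.76 − √1.18)/0.0369
  = 3.9200 × (2.4000 − 1.0863) / 0.0369 = 139.56 s.

140 s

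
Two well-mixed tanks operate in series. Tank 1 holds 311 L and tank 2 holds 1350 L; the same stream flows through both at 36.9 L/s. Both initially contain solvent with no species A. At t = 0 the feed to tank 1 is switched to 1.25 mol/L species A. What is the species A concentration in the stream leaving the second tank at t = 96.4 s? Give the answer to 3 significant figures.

1.13 mol/L

Each tank obeys Vᵢ dCᵢ/dt = Q(Cᵢ₋₁ − Cᵢ), so τᵢ = Vᵢ/Q.
τ₁ = 311/36.9 = 8.4282 s; τ₂ = 1350/36.9 = 36.585 s.
Solving the cascade with C₁(0)=C₂(0)=0 gives C₂(t) = C_in[1 − (τ₁ e^(−t/τ₁) − τ₂ e^(−t/τ₂))/(τ₁ − τ₂)].
At t = 96.4: e^(−t/τ₁) = 1.0780e-05, e^(−t/τ₂) = 0.071724.
C₂ = 1.25·[1 − (8.4282·1.0780e-05 − 36.585·0.071724)/(-28.157)] = 1.25·0.90681 = 1.1335 mol/L.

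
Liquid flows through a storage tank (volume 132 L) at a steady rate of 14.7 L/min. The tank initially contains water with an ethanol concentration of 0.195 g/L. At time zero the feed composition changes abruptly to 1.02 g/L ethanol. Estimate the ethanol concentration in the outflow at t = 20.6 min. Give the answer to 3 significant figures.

Transient balance on the dissolved component: V dC/dt = Q(C_in − C).
Rewrite as dC/dt + C/τ = C_in/τ, τ = V/Q = 8.9796 min.
This is linear first-order; C(t) = C_in + (C₀ − C_in) e^(−t/τ).
C(20.6) = 1.02 + (0.195 − 1.02)·e^(−20.6/8.9796) = 1.02 + (-0.82500)·0.10085 = 0.93680 g/L.

0.937 g/L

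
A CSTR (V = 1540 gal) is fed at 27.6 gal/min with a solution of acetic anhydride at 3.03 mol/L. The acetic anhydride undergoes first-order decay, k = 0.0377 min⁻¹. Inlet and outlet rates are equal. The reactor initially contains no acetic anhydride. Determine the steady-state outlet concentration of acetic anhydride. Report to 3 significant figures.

Accumulation = in − out − consumed: V dC/dt = Q C_in − Q C − k V C.
Steady state (dC/dt = 0): C_ss = Q C_in/(Q + kV) = C_in/(1 + kV/Q).
C_ss = 27.6·3.03/(27.6 + 0.0377·1540) = 83.628/85.658 = 0.97630 mol/L.

0.976 mol/L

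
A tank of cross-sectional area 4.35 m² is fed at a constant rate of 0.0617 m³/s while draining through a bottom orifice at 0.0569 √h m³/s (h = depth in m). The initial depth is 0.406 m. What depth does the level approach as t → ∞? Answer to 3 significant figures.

1.18 m

A dh/dt = Q_in − 0.0569 √h. Steady state requires inflow = outflow:
Q_in = 0.0569 √h_ss ⇒ √h_ss = 0.0617/0.0569 = 1.0844.
h_ss = 1.0844² = 1.1758 m. (Since h₀ = 0.406 m < h_ss, the level will rise toward this value.)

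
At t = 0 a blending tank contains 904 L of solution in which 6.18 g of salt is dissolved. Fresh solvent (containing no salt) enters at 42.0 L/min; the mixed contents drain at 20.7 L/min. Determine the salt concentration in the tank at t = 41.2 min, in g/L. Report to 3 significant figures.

Let m(t) be the amount of salt. Volume: V(t) = V₀ + (Q_in − Q_out) t = 904 + 21.300 t; V(41.2) = 1781.6 L.
No salt enters, so dm/dt = −Q_out · (m/V).
Separate: dm/m = −Q_out dt/V(t) ⇒ ln(m/m₀) = −(Q_out/(Q_in−Q_out)) ln(V/V₀).
m = m₀ (V₀/V)^(Q_out/(Q_in−Q_out)) = 6.18 × (904/1781.6)^(0.97183) = 3.1964 g.
C = m/V = 3.1964/1781.6 = 0.0017941 g/L.

0.00179 g/L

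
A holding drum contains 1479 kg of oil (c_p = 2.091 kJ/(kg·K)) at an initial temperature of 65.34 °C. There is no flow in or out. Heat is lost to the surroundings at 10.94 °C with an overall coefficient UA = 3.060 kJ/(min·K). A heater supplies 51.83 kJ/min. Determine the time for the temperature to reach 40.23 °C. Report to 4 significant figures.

Lumped-capacitance energy balance: M c_p dT/dt = UA(T_amb − T) + Q̇.
τ = M c_p/UA = 1010.65 min; T_ss = T_amb + Q̇/UA = 10.94 + 51.83/3.060 = 27.8779 °C.
T(t) = T_ss + (T₀ − T_ss)e^(−t/τ); set T = 40.23:
t = −τ ln[(T − T_ss)/(T₀ − T_ss)] = −1010.65 · ln(0.329722) = 1121.32 min.

1121 min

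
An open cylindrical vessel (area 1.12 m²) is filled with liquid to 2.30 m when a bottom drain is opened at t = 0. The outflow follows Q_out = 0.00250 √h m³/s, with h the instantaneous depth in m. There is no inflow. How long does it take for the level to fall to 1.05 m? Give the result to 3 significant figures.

441 s

With no inflow, A dh/dt = −0.00250 √h.
This is separable: 2 d(√h)/dt = −0.00250/A, so √h = √h₀ − (0.00250/(2A)) t.
t = 2A(√h₀ − √h)/0.00250 = 2·1.12·(√2.30 − √1.05)/0.00250
  = 2.2400 × (1.5166 − 1.0247) / 0.00250 = 440.72 s.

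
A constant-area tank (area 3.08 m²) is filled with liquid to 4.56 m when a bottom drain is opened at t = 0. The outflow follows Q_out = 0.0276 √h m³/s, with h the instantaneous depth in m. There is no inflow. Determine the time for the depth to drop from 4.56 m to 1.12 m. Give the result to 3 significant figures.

With no inflow, A dh/dt = −0.0276 √h.
Separate and integrate: 2(√h − √h₀) = −(0.0276/A) t.
t = 2A(√h₀ − √h)/0.0276 = 2·3.08·(√4.56 − √1.12)/0.0276
  = 6.1600 × (2.1354 − 1.0583) / 0.0276 = 240.40 s.

240 s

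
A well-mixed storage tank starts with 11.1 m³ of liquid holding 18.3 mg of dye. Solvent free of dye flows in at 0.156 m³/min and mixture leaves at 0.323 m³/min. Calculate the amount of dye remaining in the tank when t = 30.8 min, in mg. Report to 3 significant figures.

5.49 mg

Let m(t) be the amount of dye. Volume: V(t) = V₀ + (Q_in − Q_out) t = 11.1 − 0.16700 t; V(30.8) = 5.9564 m³.
Species balance (pure solvent in): dm/dt = −Q_out · m/V(t).
dm/m = −Q_out dt/(V₀ − 0.16700 t); integrating gives ln(m/m₀) = −(Q_out/(Q_in−Q_out)) ln(V/V₀).
m = m₀ (V₀/V)^(Q_out/(Q_in−Q_out)) = 18.3 × (11.1/5.9564)^(-1.9341) = 5.4901 mg.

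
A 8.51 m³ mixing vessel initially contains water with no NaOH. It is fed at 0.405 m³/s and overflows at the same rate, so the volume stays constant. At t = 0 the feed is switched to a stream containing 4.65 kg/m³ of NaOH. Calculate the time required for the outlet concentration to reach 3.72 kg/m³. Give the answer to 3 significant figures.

Species balance: V dC/dt = Q(C_in − C) ⇒ τ = V/Q = 21.012 s.
C(t) = C_in + (C₀ − C_in) e^(−t/τ). Set C = 3.72 and solve for t:
e^(−t/τ) = (C − C_in)/(C₀ − C_in) = (3.72 − 4.65)/(0 − 4.65) = 0.20000
t = −τ ln(…) = 21.012 × 1.6094 = 33.818 s.

33.8 s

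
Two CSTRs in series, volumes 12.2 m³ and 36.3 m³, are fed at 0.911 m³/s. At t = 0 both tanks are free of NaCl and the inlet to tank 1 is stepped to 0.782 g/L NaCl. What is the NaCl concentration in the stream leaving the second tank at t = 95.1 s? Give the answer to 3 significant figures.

0.674 g/L

Species balance on tank i: dCᵢ/dt = (Cᵢ₋₁ − Cᵢ)/τᵢ with τᵢ = Vᵢ/Q.
τ₁ = 12.2/0.911 = 13.392 s; τ₂ = 36.3/0.911 = 39.846 s.
Solving the cascade with C₁(0)=C₂(0)=0 gives C₂(t) = C_in[1 − (τ₁ e^(−t/τ₁) − τ₂ e^(−t/τ₂))/(τ₁ − τ₂)].
At t = 95.1: e^(−t/τ₁) = 0.00082402, e^(−t/τ₂) = 0.091935.
C₂ = 0.782·[1 − (13.392·0.00082402 − 39.846·0.091935)/(-26.454)] = 0.782·0.86194 = 0.67404 g/L.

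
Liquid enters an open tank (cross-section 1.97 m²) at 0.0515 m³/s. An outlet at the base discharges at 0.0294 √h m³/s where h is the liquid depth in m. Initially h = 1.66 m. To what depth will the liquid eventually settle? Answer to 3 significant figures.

Volume balance on the tank: A dh/dt = Q_in − 0.0294 √h. At steady state dh/dt = 0:
Q_in = 0.0294 √h_ss ⇒ √h_ss = 0.0515/0.0294 = 1.7517.
h_ss = 1.7517² = 3.0685 m. (Since h₀ = 1.66 m < h_ss, the level will rise toward this value.)

3.07 m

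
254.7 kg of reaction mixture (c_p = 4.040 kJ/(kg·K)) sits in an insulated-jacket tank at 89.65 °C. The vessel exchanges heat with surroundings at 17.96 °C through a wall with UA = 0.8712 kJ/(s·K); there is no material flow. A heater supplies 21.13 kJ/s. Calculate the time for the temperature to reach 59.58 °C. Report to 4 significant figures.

1187 s

M c_p dT/dt = −UA(T − T_amb) + Q̇.
τ = M c_p/UA = 1181.12 s; T_ss = T_amb + Q̇/UA = 17.96 + 21.13/0.8712 = 42.2139 °C.
T(t) = T_ss + (T₀ − T_ss)e^(−t/τ); set T = 59.58:
t = −τ ln[(T − T_ss)/(T₀ − T_ss)] = −1181.12 · ln(0.366095) = 1186.86 s.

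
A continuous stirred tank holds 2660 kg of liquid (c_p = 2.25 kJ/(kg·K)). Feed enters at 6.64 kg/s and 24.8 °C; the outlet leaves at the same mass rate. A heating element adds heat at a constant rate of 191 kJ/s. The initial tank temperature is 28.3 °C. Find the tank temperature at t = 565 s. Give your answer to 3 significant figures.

M c_p dT/dt = ṁ c_p (T_in − T) + Q̇.
Rearrange: dT/dt = (T_ss − T)/τ with τ = M/ṁ = 400.60 s and T_ss = T_in + Q̇/(ṁ c_p) = 37.584 °C.
T approaches T_ss exponentially: T(t) = T_ss + (T₀ − T_ss) e^(−t/τ).
T(565) = 37.584 + (-9.2845)·e^(−565/400.60) = 37.584 + (-9.2845)·0.24405 = 35.319 °C.

35.3 °C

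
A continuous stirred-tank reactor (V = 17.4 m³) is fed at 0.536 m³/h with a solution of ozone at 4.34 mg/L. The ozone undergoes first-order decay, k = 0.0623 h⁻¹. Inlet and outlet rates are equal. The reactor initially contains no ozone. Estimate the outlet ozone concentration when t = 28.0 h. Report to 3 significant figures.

V dC/dt = Q(C_in − C) − k V C.
dC/dt = (Q/V) C_in − (Q/V + k) C; effective rate a = Q/V + k = 0.030805 + 0.0623 = 0.093105 h⁻¹.
C_ss = Q C_in/(Q + kV) = 1.4359 mg/L; C(t) = C_ss + (C₀ − C_ss) e^(−a t).
C(28.0) = 1.4359 + (-1.4359)·e^(−0.093105·28.0) = 1.4359 + (-1.4359)·0.073761 = 1.3300 mg/L.

1.33 mg/L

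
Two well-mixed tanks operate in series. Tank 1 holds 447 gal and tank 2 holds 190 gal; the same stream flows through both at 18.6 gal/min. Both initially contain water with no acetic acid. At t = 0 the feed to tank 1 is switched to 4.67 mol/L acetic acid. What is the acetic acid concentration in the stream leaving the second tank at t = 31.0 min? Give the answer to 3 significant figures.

Time constants: τᵢ = Vᵢ/Q for each well-mixed tank.
τ₁ = 447/18.6 = 24.032 min; τ₂ = 190/18.6 = 10.215 min.
Tank 1: C₁ = C_in(1 − e^(−t/τ₁)). Tank 2 (τ₁ ≠ τ₂): C₂ = C_in[1 − (τ₁ e^(−t/τ₁) − τ₂ e^(−t/τ₂))/(τ₁ − τ₂)].
At t = 31.0: e^(−t/τ₁) = 0.27529, e^(−t/τ₂) = 0.048087.
C₂ = 4.67·[1 − (24.032·0.27529 − 10.215·0.048087)/(13.817)] = 4.67·0.55674 = 2.6000 mol/L.

2.60 mol/L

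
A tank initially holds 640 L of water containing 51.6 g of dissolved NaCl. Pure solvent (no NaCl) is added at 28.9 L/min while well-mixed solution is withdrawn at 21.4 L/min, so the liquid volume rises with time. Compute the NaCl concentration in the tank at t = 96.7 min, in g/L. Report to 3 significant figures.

Let m(t) be the amount of NaCl. Volume: V(t) = V₀ + (Q_in − Q_out) t = 640 + 7.5000 t; V(96.7) = 1365.2 L.
No NaCl enters, so dm/dt = −Q_out · (m/V).
dm/m = −Q_out dt/(V₀ + 7.5000 t); integrating gives ln(m/m₀) = −(Q_out/(Q_in−Q_out)) ln(V/V₀).
m = m₀ (V₀/V)^(Q_out/(Q_in−Q_out)) = 51.6 × (640/1365.2)^(2.8533) = 5.9403 g.
C = m/V = 5.9403/1365.2 = 0.0043511 g/L.

0.00435 g/L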